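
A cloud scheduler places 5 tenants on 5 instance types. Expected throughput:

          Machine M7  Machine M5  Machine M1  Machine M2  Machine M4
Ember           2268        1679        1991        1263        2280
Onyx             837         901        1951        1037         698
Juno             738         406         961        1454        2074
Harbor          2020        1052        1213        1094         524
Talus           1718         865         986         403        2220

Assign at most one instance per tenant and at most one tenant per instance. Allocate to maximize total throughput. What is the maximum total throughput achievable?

Optimal: Ember→Machine M5 (1679 ops/s), Onyx→Machine M1 (1951 ops/s), Juno→Machine M2 (1454 ops/s), Harbor→Machine M7 (2020 ops/s), Talus→Machine M4 (2220 ops/s) — total 1679+1951+1454+2020+2220 = 9324 ops/s.
Max-entry greedy (repeatedly take the single best remaining cell) gives 8570 ops/s, worse by 754.
Next-best assignment: Ember→Machine M7, Onyx→Machine M1, Juno→Machine M2, Harbor→Machine M5, Talus→Machine M4 = 8945 ops/s.

Maximum total: 9324 ops/s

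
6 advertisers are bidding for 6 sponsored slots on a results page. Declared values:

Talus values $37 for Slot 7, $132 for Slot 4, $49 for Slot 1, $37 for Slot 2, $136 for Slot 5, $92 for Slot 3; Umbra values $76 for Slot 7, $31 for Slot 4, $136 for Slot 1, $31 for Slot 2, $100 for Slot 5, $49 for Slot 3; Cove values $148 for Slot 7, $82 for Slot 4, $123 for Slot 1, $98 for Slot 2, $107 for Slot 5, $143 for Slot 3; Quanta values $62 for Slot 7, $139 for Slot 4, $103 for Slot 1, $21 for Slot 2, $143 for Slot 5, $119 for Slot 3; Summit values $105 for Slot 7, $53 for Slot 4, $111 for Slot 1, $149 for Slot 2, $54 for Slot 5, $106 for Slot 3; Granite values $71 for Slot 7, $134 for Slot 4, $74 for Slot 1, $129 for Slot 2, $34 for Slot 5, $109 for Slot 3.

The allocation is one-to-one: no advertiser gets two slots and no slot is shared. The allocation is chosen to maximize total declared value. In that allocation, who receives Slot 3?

Quanta receives Slot 3.

Optimal: Talus→Slot 5 ($136), Umbra→Slot 1 ($136), Cove→Slot 7 ($148), Quanta→Slot 3 ($119), Summit→Slot 2 ($149), Granite→Slot 4 ($134) — total 136+136+148+119+149+134 = $822.
Column-greedy (each slot in turn goes to its best remaining advertiser) gives $817, worse by 5.
Next-best assignment: Talus→Slot 4, Umbra→Slot 1, Cove→Slot 7, Quanta→Slot 5, Summit→Slot 2, Granite→Slot 3 = $817.
Quanta's own top slot is Slot 5 ($143), but forcing Quanta→Slot 5 and reassigning the rest optimally gives only $817 — worse by 5.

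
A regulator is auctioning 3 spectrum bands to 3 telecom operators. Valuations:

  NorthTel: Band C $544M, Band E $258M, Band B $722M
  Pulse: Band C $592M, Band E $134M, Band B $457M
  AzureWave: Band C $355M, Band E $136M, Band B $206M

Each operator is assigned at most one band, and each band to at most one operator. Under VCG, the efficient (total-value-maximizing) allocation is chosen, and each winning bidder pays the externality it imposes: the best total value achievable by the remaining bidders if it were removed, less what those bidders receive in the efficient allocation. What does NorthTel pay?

NorthTel pays $84M.

Efficient allocation: NorthTel→Band B ($722M), Pulse→Band C ($592M), AzureWave→Band E ($136M); total welfare W = $1450M.
NorthTel receives Band B at value $722M, so the others get W − 722 = $728M.
Without NorthTel: best allocation of the remaining 2 bidders over all 3 bands is Pulse→Band B ($457M), AzureWave→Band C ($355M), total $812M.
VCG payment = (others' best without NorthTel) − (others' welfare with NorthTel) = 812 − 728 = $84M.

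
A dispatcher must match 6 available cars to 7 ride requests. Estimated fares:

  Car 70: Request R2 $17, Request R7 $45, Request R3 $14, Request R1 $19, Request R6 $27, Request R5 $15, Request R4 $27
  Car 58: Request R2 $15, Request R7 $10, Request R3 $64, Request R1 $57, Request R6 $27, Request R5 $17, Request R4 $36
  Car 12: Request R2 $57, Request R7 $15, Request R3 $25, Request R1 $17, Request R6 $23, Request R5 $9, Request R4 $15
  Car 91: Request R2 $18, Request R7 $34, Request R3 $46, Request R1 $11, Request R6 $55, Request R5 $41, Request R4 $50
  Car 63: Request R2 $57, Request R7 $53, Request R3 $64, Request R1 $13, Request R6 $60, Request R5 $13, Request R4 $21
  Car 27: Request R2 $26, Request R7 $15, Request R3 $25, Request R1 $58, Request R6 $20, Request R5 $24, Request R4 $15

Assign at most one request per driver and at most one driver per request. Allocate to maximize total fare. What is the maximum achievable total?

Optimal: Car 70→Request R7 ($45), Car 58→Request R3 ($64), Car 12→Request R2 ($57), Car 91→Request R4 ($50), Car 63→Request R6 ($60), Car 27→Request R1 ($58) — total 45+64+57+50+60+58 = $334.
Row-greedy (each driver in turn takes its best remaining request) gives $300, worse by 34.
Swapping Car 12↔Car 58 (Car 12→Request R3 $25, Car 58→Request R2 $15) loses 81.
Checked against all permutations: $334 is optimal.

Max total: $334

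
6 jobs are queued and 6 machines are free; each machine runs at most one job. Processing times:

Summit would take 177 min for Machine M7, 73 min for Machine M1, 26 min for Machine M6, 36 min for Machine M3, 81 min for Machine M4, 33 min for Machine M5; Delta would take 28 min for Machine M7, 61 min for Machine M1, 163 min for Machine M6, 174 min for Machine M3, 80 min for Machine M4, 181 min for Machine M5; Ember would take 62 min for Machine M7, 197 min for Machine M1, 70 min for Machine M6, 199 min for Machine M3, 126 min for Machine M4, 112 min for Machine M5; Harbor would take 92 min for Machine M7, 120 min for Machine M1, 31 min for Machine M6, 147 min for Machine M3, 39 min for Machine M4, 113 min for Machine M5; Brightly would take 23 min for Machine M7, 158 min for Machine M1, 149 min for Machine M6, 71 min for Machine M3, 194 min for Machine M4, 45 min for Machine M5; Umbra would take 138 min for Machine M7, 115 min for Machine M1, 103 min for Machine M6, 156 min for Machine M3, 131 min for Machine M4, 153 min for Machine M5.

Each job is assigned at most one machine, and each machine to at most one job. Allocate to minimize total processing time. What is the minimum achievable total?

Optimal: Summit→Machine M3 (36 min), Delta→Machine M7 (28 min), Ember→Machine M6 (70 min), Harbor→Machine M4 (39 min), Brightly→Machine M5 (45 min), Umbra→Machine M1 (115 min) — total 36+28+70+39+45+115 = 333 min.
Next-best assignment: Summit→Machine M3, Delta→Machine M1, Ember→Machine M7, Harbor→Machine M4, Brightly→Machine M5, Umbra→Machine M6 = 346 min.

Minimum total: 333 min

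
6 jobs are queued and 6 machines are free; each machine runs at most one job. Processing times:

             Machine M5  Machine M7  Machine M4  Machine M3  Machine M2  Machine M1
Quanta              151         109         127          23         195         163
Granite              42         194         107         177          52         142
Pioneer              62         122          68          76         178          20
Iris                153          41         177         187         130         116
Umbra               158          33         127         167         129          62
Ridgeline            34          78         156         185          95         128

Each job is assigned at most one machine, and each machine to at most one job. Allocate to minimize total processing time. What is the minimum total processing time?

Minimum total: 280 min

This is a one-to-one assignment (minimum-cost bipartite matching).
Optimal: Quanta→Machine M3 (23 min), Granite→Machine M2 (52 min), Pioneer→Machine M4 (68 min), Iris→Machine M7 (41 min), Umbra→Machine M1 (62 min), Ridgeline→Machine M5 (34 min) — total 23+52+68+41+62+34 = 280 min.
Row-greedy (each job in turn takes its cheapest remaining machine) gives 348 min, worse by 68.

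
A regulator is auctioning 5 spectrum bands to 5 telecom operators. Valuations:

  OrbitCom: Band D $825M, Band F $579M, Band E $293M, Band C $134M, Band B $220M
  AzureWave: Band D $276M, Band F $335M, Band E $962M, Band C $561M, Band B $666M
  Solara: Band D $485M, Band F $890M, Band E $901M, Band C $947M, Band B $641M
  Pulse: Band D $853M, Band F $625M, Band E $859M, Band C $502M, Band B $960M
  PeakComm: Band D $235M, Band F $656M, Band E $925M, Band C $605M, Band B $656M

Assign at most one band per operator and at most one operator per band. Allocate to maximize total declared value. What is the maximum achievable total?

Treat this as an assignment problem: match each operator to one band.
Optimal: OrbitCom→Band D ($825M), AzureWave→Band E ($962M), Solara→Band C ($947M), Pulse→Band B ($960M), PeakComm→Band F ($656M) — total 825+962+947+960+656 = $4350M.
Column-greedy (each band in turn goes to its best remaining operator) gives $3530M, worse by 820.
Next-best assignment: OrbitCom→Band D, AzureWave→Band E, Solara→Band F, Pulse→Band B, PeakComm→Band C = $4242M.
No other one-to-one assignment exceeds $4350M.

Max total: $4350M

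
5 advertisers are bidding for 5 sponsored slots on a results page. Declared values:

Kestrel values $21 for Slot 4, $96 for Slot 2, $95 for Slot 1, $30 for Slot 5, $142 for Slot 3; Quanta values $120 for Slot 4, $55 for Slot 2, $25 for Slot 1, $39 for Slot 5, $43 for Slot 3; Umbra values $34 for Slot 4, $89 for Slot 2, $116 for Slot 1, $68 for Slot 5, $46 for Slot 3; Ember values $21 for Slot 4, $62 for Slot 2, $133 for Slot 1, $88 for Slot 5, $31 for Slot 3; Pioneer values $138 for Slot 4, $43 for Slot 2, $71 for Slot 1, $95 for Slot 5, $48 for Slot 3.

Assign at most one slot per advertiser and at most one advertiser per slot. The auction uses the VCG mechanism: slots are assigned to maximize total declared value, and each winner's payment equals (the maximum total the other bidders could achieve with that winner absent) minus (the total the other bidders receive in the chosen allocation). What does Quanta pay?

Quanta pays $43.

Efficient allocation: Kestrel→Slot 3 ($142), Quanta→Slot 4 ($120), Umbra→Slot 2 ($89), Ember→Slot 1 ($133), Pioneer→Slot 5 ($95); total welfare W = $579.
Quanta receives Slot 4 at value $120, so the others get W − 120 = $459.
Without Quanta: best allocation of the remaining 4 bidders over all 5 slots is Kestrel→Slot 3 ($142), Umbra→Slot 2 ($89), Ember→Slot 1 ($133), Pioneer→Slot 4 ($138), total $502.
VCG payment = (others' best without Quanta) − (others' welfare with Quanta) = 502 − 459 = $43.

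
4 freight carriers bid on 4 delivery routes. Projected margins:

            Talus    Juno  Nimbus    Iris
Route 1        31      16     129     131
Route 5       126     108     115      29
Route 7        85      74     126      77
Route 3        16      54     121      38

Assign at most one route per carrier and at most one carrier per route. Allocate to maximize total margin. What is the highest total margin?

Max total: $452k

Optimal: Talus→Route 5 ($126k), Juno→Route 7 ($74k), Nimbus→Route 3 ($121k), Iris→Route 1 ($131k) — total 126+74+121+131 = $452k.
Max-entry greedy (repeatedly take the single best remaining cell) gives $437k, worse by 15.
Next-best assignment: Talus→Route 7, Juno→Route 5, Nimbus→Route 3, Iris→Route 1 = $445k.
Swapping Nimbus↔Iris (Nimbus→Route 1 $129k, Iris→Route 3 $38k) loses 85.
Checked against all permutations: $452k is optimal.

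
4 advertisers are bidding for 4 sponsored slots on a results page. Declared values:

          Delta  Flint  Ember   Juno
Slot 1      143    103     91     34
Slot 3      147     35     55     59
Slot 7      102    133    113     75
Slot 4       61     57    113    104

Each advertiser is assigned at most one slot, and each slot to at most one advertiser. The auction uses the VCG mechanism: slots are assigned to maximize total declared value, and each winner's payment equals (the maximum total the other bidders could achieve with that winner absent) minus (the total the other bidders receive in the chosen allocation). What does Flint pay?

Flint pays $22.

Efficient allocation: Delta→Slot 3 ($147), Flint→Slot 7 ($133), Ember→Slot 1 ($91), Juno→Slot 4 ($104); total welfare W = $475.
Flint receives Slot 7 at value $133, so the others get W − 133 = $342.
Without Flint: best allocation of the remaining 3 bidders over all 4 slots is Delta→Slot 3 ($147), Ember→Slot 7 ($113), Juno→Slot 4 ($104), total $364.
VCG payment = (others' best without Flint) − (others' welfare with Flint) = 364 − 342 = $22.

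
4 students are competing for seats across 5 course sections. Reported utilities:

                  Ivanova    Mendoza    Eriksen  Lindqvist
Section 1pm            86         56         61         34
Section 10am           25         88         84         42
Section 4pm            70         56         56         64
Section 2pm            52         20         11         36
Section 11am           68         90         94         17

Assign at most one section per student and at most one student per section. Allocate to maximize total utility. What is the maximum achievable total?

Maximum total: 332 points

This is a one-to-one assignment (maximum-weight bipartite matching).
Optimal: Ivanova→Section 1pm (86 points), Mendoza→Section 10am (88 points), Eriksen→Section 11am (94 points), Lindqvist→Section 4pm (64 points) — total 86+88+94+64 = 332 points.
Column-greedy (each section in turn goes to its best remaining student) gives 249 points, worse by 83.
Next-best assignment: Ivanova→Section 1pm, Mendoza→Section 11am, Eriksen→Section 10am, Lindqvist→Section 4pm = 324 points.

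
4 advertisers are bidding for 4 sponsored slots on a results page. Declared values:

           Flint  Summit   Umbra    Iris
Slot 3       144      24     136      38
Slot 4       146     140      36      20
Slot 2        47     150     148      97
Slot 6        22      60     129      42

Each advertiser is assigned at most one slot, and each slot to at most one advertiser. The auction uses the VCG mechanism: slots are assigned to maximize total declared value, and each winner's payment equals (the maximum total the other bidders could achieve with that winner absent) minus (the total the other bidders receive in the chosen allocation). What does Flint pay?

Flint pays $7.

Efficient allocation: Flint→Slot 3 ($144), Summit→Slot 4 ($140), Umbra→Slot 6 ($129), Iris→Slot 2 ($97); total welfare W = $510.
Flint receives Slot 3 at value $144, so the others get W − 144 = $366.
Without Flint: best allocation of the remaining 3 bidders over all 4 slots is Summit→Slot 4 ($140), Umbra→Slot 3 ($136), Iris→Slot 2 ($97), total $373.
VCG payment = (others' best without Flint) − (others' welfare with Flint) = 373 − 366 = $7.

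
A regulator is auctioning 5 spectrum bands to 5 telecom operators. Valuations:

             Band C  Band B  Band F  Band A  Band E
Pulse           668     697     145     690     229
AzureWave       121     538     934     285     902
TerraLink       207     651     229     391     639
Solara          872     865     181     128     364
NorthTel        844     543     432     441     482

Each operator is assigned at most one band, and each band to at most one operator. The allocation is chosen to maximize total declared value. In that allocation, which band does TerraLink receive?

TerraLink receives Band E.

This is a one-to-one assignment (maximum-weight bipartite matching).
Optimal: Pulse→Band A ($690M), AzureWave→Band F ($934M), TerraLink→Band E ($639M), Solara→Band B ($865M), NorthTel→Band C ($844M) — total 690+934+639+865+844 = $3972M.
Max-entry greedy (repeatedly take the single best remaining cell) gives $3583M, worse by 389.
Next-best assignment: Pulse→Band A, AzureWave→Band F, TerraLink→Band E, Solara→Band C, NorthTel→Band B = $3678M.
Swapping AzureWave↔TerraLink (AzureWave→Band E $902M, TerraLink→Band F $229M) loses 442.
No other one-to-one assignment exceeds $3972M.
TerraLink's own top band is Band B ($651M), but forcing TerraLink→Band B and reassigning the rest optimally gives only $3629M — worse by 343.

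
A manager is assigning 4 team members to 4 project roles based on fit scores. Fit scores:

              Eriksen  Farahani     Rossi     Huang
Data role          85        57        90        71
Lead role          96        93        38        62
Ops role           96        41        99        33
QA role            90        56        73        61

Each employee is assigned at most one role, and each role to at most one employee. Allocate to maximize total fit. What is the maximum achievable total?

Optimal: Eriksen→QA role (90 pts), Farahani→Lead role (93 pts), Rossi→Ops role (99 pts), Huang→Data role (71 pts) — total 90+93+99+71 = 353 pts.
Max-entry greedy (repeatedly take the single best remaining cell) gives 322 pts, worse by 31.

Maximum total: 353 pts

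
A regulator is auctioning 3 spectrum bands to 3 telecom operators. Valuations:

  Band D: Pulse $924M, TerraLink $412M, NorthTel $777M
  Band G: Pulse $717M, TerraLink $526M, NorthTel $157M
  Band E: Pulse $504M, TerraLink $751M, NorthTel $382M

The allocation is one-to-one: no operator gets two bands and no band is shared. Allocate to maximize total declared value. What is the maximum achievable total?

This is the linear assignment problem.
Optimal: Pulse→Band G ($717M), TerraLink→Band E ($751M), NorthTel→Band D ($777M) — total 717+751+777 = $2245M.
Next-best assignment: Pulse→Band D, TerraLink→Band G, NorthTel→Band E = $1832M.
Every other assignment is strictly worse.

Max total: $2245M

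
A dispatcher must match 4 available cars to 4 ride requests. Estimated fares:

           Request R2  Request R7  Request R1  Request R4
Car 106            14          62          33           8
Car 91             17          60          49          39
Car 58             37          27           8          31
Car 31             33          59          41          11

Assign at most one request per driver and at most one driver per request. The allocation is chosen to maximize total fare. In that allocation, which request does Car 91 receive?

Car 91 receives Request R4.

This is the linear assignment problem.
Optimal: Car 106→Request R7 ($62), Car 91→Request R4 ($39), Car 58→Request R2 ($37), Car 31→Request R1 ($41) — total 62+39+37+41 = $179.
Column-greedy (each request in turn goes to its best remaining driver) gives $159, worse by 20.
Car 91's own top request is Request R7 ($60), but forcing Car 91→Request R7 and reassigning the rest optimally gives only $157 — worse by 22.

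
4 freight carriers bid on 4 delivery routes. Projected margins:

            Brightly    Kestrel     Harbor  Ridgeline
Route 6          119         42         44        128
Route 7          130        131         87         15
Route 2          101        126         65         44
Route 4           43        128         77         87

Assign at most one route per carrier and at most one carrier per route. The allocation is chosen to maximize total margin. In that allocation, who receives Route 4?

Optimal: Brightly→Route 7 ($130k), Kestrel→Route 2 ($126k), Harbor→Route 4 ($77k), Ridgeline→Route 6 ($128k) — total 130+126+77+128 = $461k.
Harbor's own top route is Route 7 ($87k), but forcing Harbor→Route 7 and reassigning the rest optimally gives only $444k — worse by 17.

Harbor receives Route 4.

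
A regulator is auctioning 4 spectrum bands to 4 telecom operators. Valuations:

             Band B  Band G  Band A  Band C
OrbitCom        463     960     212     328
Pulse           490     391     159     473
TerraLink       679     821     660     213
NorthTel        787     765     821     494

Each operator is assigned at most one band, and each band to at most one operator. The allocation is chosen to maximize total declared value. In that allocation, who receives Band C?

This is a one-to-one assignment (maximum-weight bipartite matching).
Optimal: OrbitCom→Band G ($960M), Pulse→Band C ($473M), TerraLink→Band B ($679M), NorthTel→Band A ($821M) — total 960+473+679+821 = $2933M.
Column-greedy (each band in turn goes to its best remaining operator) gives $2880M, worse by 53.
Next-best assignment: OrbitCom→Band G, Pulse→Band C, TerraLink→Band A, NorthTel→Band B = $2880M.
Swapping TerraLink↔NorthTel (TerraLink→Band A $660M, NorthTel→Band B $787M) loses 53.
Every other assignment is strictly worse.
Pulse's own top band is Band B ($490M), but forcing Pulse→Band B and reassigning the rest optimally gives only $2604M — worse by 329.

Pulse receives Band C.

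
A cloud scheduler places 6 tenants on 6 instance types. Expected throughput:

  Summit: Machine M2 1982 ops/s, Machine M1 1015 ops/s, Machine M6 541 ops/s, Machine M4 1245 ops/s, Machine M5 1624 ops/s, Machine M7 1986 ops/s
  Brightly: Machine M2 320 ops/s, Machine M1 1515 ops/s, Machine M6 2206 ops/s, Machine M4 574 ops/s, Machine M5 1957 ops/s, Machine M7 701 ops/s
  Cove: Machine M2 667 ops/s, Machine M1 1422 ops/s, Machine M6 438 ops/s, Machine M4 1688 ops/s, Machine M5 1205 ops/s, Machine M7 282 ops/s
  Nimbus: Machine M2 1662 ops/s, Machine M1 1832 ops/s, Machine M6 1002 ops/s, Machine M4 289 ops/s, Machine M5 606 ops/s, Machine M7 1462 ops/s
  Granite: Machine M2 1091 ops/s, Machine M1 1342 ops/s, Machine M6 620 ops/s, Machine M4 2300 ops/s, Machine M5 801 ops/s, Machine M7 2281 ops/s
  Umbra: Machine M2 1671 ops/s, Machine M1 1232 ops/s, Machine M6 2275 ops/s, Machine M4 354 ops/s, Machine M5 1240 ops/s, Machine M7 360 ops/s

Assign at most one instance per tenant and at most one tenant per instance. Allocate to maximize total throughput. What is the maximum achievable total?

Maximum total: 12015 ops/s

Treat this as an assignment problem: match each tenant to one instance.
Optimal: Summit→Machine M2 (1982 ops/s), Brightly→Machine M5 (1957 ops/s), Cove→Machine M4 (1688 ops/s), Nimbus→Machine M1 (1832 ops/s), Granite→Machine M7 (2281 ops/s), Umbra→Machine M6 (2275 ops/s) — total 1982+1957+1688+1832+2281+2275 = 12015 ops/s.
Row-greedy (each tenant in turn takes its best remaining instance) gives 10043 ops/s, worse by 1972.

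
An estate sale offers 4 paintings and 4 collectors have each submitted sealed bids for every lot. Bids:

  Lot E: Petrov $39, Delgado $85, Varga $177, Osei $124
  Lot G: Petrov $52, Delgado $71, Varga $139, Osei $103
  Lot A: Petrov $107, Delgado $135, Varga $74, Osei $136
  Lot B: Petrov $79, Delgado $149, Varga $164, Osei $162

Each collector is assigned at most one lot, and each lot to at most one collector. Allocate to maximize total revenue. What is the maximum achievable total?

Maximum total: $536

This is a one-to-one assignment (maximum-weight bipartite matching).
Optimal: Petrov→Lot A ($107), Delgado→Lot B ($149), Varga→Lot E ($177), Osei→Lot G ($103) — total 107+149+177+103 = $536.
Column-greedy (each lot in turn goes to its best remaining collector) gives $494, worse by 42.
Checked against all permutations: $536 is optimal.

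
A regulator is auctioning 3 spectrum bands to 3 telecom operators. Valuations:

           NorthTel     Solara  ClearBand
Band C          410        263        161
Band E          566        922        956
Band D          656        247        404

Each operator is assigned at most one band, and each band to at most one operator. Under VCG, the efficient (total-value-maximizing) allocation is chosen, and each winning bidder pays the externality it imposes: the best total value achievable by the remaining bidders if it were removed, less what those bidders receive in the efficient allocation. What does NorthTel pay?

NorthTel pays $107M.

Efficient allocation: NorthTel→Band D ($656M), Solara→Band C ($263M), ClearBand→Band E ($956M); total welfare W = $1875M.
NorthTel receives Band D at value $656M, so the others get W − 656 = $1219M.
Without NorthTel: best allocation of the remaining 2 bidders over all 3 bands is Solara→Band E ($922M), ClearBand→Band D ($404M), total $1326M.
VCG payment = (others' best without NorthTel) − (others' welfare with NorthTel) = 1326 − 1219 = $107M.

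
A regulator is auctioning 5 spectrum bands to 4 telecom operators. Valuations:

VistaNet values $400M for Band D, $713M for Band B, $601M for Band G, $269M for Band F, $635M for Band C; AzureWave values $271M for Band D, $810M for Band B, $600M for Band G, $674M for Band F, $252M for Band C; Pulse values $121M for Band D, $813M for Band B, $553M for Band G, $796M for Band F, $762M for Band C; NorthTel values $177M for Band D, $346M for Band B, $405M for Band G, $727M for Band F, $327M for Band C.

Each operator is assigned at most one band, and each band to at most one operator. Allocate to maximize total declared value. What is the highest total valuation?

Max total: $2900M

Optimal: VistaNet→Band G ($601M), AzureWave→Band B ($810M), Pulse→Band C ($762M), NorthTel→Band F ($727M) — total 601+810+762+727 = $2900M.
Column-greedy (each band in turn goes to its best remaining operator) gives $2540M, worse by 360.
Next-best assignment: VistaNet→Band B, AzureWave→Band G, Pulse→Band C, NorthTel→Band F = $2802M.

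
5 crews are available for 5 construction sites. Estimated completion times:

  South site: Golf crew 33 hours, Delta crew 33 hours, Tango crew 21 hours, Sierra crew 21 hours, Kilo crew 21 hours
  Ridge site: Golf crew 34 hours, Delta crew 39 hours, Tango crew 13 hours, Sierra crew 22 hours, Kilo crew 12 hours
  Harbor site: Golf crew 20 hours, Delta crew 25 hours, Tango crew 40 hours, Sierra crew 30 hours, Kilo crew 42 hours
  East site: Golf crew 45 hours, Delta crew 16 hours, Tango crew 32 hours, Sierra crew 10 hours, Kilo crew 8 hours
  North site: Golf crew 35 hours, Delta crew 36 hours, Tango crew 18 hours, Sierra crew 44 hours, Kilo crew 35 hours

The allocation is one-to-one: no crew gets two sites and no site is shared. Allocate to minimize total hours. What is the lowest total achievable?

This is the linear assignment problem.
Optimal: Golf crew→Harbor site (20 hours), Delta crew→East site (16 hours), Tango crew→North site (18 hours), Sierra crew→South site (21 hours), Kilo crew→Ridge site (12 hours) — total 20+16+18+21+12 = 87 hours.
Row-greedy (each crew in turn takes its cheapest remaining site) gives 105 hours, worse by 18.
Next-best assignment: Golf crew→Harbor site, Delta crew→South site, Tango crew→North site, Sierra crew→East site, Kilo crew→Ridge site = 93 hours.

Minimum total: 87 hours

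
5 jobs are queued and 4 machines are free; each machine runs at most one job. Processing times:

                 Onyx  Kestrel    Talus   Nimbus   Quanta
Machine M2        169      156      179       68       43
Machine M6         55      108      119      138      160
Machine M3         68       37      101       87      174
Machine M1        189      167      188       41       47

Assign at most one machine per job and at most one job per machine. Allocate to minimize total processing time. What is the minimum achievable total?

This is a one-to-one assignment (minimum-cost bipartite matching).
Optimal: Quanta→Machine M2 (43 min), Onyx→Machine M6 (55 min), Kestrel→Machine M3 (37 min), Nimbus→Machine M1 (41 min) — total 43+55+37+41 = 176 min.
Row-greedy (each job in turn takes its cheapest remaining machine) gives 312 min, worse by 136.
Checked against all permutations: 176 min is optimal.

Minimum total: 176 min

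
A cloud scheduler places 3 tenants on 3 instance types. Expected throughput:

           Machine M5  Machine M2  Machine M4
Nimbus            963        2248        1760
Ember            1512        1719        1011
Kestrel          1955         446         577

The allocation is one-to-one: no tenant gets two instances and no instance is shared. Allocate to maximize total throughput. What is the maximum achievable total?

Optimal: Nimbus→Machine M4 (1760 ops/s), Ember→Machine M2 (1719 ops/s), Kestrel→Machine M5 (1955 ops/s) — total 1760+1719+1955 = 5434 ops/s.
Next-best assignment: Nimbus→Machine M2, Ember→Machine M4, Kestrel→Machine M5 = 5214 ops/s.
Swapping Kestrel↔Nimbus (Kestrel→Machine M4 577 ops/s, Nimbus→Machine M5 963 ops/s) loses 2175.
No other one-to-one assignment exceeds 5434 ops/s.

Max total: 5434 ops/s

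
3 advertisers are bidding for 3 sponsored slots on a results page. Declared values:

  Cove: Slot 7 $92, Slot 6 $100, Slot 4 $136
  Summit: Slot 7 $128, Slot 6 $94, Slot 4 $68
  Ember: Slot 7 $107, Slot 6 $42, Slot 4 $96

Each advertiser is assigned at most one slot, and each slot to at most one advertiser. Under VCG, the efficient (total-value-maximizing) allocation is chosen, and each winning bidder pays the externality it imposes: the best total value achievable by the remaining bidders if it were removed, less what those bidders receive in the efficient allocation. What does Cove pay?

Efficient allocation: Cove→Slot 4 ($136), Summit→Slot 6 ($94), Ember→Slot 7 ($107); total welfare W = $337.
Cove receives Slot 4 at value $136, so the others get W − 136 = $201.
Without Cove: best allocation of the remaining 2 bidders over all 3 slots is Summit→Slot 7 ($128), Ember→Slot 4 ($96), total $224.
VCG payment = (others' best without Cove) − (others' welfare with Cove) = 224 − 201 = $23.

Cove pays $23.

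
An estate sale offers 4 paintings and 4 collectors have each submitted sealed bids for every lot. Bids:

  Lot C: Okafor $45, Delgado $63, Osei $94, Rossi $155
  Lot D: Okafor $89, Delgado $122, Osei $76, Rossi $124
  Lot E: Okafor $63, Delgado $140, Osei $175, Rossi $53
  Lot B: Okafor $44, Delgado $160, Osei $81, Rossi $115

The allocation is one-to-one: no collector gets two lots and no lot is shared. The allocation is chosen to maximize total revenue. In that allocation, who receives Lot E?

Osei receives Lot E.

Optimal: Okafor→Lot D ($89), Delgado→Lot B ($160), Osei→Lot E ($175), Rossi→Lot C ($155) — total 89+160+175+155 = $579.
Column-greedy (each lot in turn goes to its best remaining collector) gives $496, worse by 83.
Every other assignment is strictly worse.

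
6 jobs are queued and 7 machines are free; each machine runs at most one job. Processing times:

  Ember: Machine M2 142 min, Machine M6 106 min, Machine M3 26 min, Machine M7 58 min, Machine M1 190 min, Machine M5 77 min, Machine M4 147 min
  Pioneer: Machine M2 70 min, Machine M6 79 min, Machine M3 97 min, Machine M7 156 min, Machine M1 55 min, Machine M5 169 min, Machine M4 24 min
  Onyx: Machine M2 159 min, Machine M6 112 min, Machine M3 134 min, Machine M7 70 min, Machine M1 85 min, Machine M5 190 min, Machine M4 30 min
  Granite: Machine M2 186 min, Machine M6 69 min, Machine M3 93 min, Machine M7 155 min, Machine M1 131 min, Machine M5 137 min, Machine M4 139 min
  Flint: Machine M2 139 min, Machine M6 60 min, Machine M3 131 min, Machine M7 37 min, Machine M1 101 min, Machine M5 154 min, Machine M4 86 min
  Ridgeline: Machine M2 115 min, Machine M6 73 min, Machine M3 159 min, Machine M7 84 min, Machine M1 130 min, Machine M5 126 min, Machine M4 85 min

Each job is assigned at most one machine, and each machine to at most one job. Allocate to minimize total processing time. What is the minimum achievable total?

Min total: 332 min

Treat this as an assignment problem: match each job to one machine.
Optimal: Ember→Machine M3 (26 min), Pioneer→Machine M1 (55 min), Onyx→Machine M4 (30 min), Granite→Machine M6 (69 min), Flint→Machine M7 (37 min), Ridgeline→Machine M2 (115 min) — total 26+55+30+69+37+115 = 332 min.
Min-entry greedy (repeatedly take the single cheapest remaining cell) gives 356 min, worse by 24.
Next-best assignment: Ember→Machine M3, Pioneer→Machine M1, Onyx→Machine M4, Granite→Machine M6, Flint→Machine M7, Ridgeline→Machine M5 = 343 min.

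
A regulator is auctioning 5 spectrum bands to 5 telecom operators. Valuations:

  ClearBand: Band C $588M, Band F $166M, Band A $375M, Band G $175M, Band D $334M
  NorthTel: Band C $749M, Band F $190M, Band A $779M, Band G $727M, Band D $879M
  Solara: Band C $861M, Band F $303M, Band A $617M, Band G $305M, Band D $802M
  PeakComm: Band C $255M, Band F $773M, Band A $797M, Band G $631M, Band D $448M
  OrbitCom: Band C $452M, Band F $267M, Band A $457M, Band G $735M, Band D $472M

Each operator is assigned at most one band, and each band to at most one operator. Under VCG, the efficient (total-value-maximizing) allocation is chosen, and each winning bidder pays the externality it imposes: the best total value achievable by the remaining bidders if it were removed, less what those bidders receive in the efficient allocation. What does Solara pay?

Solara pays $124M.

Efficient allocation: ClearBand→Band C ($588M), NorthTel→Band A ($779M), Solara→Band D ($802M), PeakComm→Band F ($773M), OrbitCom→Band G ($735M); total welfare W = $3677M.
Solara receives Band D at value $802M, so the others get W − 802 = $2875M.
Without Solara: best allocation of the remaining 4 bidders over all 5 bands is ClearBand→Band C ($588M), NorthTel→Band D ($879M), PeakComm→Band A ($797M), OrbitCom→Band G ($735M), total $2999M.
VCG payment = (others' best without Solara) − (others' welfare with Solara) = 2999 − 2875 = $124M.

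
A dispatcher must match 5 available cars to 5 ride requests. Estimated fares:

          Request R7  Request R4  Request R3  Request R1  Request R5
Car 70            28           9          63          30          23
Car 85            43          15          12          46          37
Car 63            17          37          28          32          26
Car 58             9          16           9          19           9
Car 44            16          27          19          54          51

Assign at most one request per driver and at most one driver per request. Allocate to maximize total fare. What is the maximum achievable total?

Max total: $213

This is the linear assignment problem.
Optimal: Car 70→Request R3 ($63), Car 85→Request R7 ($43), Car 63→Request R4 ($37), Car 58→Request R1 ($19), Car 44→Request R5 ($51) — total 63+43+37+19+51 = $213.
Column-greedy (each request in turn goes to its best remaining driver) gives $206, worse by 7.
Checked against all permutations: $213 is optimal.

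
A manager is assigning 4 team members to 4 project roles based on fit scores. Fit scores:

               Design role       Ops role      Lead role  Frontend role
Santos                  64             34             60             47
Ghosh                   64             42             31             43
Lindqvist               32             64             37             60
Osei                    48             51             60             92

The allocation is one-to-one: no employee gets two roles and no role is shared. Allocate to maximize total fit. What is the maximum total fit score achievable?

Optimal: Santos→Lead role (60 pts), Ghosh→Design role (64 pts), Lindqvist→Ops role (64 pts), Osei→Frontend role (92 pts) — total 60+64+64+92 = 280 pts.
Next-best assignment: Santos→Design role, Ghosh→Lead role, Lindqvist→Ops role, Osei→Frontend role = 251 pts.
No other one-to-one assignment exceeds 280 pts.

Max total: 280 pts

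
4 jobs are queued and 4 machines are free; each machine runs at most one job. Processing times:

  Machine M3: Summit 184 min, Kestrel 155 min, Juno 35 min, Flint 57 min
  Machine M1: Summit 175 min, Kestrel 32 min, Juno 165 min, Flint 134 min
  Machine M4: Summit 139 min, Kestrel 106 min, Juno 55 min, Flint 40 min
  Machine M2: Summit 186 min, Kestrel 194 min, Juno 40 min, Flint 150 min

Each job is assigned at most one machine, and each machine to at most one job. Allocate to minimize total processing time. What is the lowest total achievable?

Optimal: Summit→Machine M4 (139 min), Kestrel→Machine M1 (32 min), Juno→Machine M2 (40 min), Flint→Machine M3 (57 min) — total 139+32+40+57 = 268 min.
Column-greedy (each machine in turn goes to its cheapest remaining job) gives 293 min, worse by 25.
Next-best assignment: Summit→Machine M2, Kestrel→Machine M1, Juno→Machine M3, Flint→Machine M4 = 293 min.
Swapping Flint↔Juno (Flint→Machine M2 150 min, Juno→Machine M3 35 min) adds 88.
No other one-to-one assignment undercuts 268 min.

Minimum total: 268 min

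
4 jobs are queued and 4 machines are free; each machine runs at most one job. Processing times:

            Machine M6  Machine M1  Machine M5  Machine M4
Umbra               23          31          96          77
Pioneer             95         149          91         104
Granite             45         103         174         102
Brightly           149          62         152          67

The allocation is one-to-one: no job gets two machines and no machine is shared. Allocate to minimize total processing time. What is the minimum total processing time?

Optimal: Umbra→Machine M1 (31 min), Pioneer→Machine M5 (91 min), Granite→Machine M6 (45 min), Brightly→Machine M4 (67 min) — total 31+91+45+67 = 234 min.
Row-greedy (each job in turn takes its cheapest remaining machine) gives 278 min, worse by 44.
Next-best assignment: Umbra→Machine M4, Pioneer→Machine M5, Granite→Machine M6, Brightly→Machine M1 = 275 min.

Minimum total: 234 min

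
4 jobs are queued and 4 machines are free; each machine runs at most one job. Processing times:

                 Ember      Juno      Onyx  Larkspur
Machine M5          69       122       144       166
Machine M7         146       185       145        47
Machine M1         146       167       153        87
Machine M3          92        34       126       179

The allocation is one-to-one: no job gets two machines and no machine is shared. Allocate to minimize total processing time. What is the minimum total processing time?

Minimum total: 303 min

Optimal: Ember→Machine M5 (69 min), Juno→Machine M3 (34 min), Onyx→Machine M1 (153 min), Larkspur→Machine M7 (47 min) — total 69+34+153+47 = 303 min.
Checked against all permutations: 303 min is optimal.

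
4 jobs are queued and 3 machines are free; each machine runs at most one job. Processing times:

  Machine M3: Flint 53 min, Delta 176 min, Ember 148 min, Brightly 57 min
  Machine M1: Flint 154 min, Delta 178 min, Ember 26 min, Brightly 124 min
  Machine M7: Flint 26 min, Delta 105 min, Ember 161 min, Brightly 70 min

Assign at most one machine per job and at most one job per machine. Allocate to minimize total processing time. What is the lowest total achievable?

Optimal: Brightly→Machine M3 (57 min), Ember→Machine M1 (26 min), Flint→Machine M7 (26 min) — total 57+26+26 = 109 min.
Next-best assignment: Flint→Machine M3, Ember→Machine M1, Brightly→Machine M7 = 149 min.
Every other assignment is strictly worse.

Minimum total: 109 min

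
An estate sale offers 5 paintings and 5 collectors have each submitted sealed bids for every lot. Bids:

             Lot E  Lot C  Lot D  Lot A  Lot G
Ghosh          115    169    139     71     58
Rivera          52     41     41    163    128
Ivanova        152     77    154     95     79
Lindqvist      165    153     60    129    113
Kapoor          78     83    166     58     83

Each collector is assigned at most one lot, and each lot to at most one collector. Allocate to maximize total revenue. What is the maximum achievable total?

This is a one-to-one assignment (maximum-weight bipartite matching).
Optimal: Ghosh→Lot C ($169), Rivera→Lot A ($163), Ivanova→Lot E ($152), Lindqvist→Lot G ($113), Kapoor→Lot D ($166) — total 169+163+152+113+166 = $763.
Column-greedy (each lot in turn goes to its best remaining collector) gives $742, worse by 21.
Every other assignment is strictly worse.

Maximum total: $763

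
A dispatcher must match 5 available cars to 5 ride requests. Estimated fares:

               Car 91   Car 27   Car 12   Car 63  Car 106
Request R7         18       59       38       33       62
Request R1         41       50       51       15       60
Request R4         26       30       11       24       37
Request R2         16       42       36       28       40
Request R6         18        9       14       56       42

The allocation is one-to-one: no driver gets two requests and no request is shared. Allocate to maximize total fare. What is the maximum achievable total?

Optimal: Car 91→Request R4 ($26), Car 27→Request R7 ($59), Car 12→Request R2 ($36), Car 63→Request R6 ($56), Car 106→Request R1 ($60) — total 26+59+36+56+60 = $237.
Row-greedy (each driver in turn takes its best remaining request) gives $229, worse by 8.
No other one-to-one assignment exceeds $237.

Maximum total: $237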